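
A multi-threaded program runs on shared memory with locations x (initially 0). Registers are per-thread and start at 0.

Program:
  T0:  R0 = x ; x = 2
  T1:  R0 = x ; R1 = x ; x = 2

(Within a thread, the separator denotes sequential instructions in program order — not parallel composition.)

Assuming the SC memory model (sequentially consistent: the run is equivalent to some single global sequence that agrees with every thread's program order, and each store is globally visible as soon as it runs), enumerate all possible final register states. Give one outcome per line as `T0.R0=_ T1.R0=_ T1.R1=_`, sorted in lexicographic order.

T0.R0=0 T1.R0=0 T1.R1=0
T0.R0=0 T1.R0=0 T1.R1=2
T0.R0=0 T1.R0=2 T1.R1=2
T0.R0=2 T1.R0=0 T1.R1=0

outcome vector order: (T0.R0,T1.R0,T1.R1)
|SC outcomes| = 4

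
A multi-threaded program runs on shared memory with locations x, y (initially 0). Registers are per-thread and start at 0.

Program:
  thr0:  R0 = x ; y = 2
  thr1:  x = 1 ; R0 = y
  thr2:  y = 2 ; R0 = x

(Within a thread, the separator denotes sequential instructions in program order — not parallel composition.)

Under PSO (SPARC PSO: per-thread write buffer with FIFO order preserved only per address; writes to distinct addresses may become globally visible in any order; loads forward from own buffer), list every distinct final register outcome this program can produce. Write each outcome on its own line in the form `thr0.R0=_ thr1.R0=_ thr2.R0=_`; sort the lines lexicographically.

thr0.R0=0 thr1.R0=0 thr2.R0=0
thr0.R0=0 thr1.R0=0 thr2.R0=1
thr0.R0=0 thr1.R0=2 thr2.R0=0
thr0.R0=0 thr1.R0=2 thr2.R0=1
thr0.R0=1 thr1.R0=0 thr2.R0=0
thr0.R0=1 thr1.R0=0 thr2.R0=1
thr0.R0=1 thr1.R0=2 thr2.R0=0
thr0.R0=1 thr1.R0=2 thr2.R0=1

outcome vector order: (thr0.R0,thr1.R0,thr2.R0)
|PSO outcomes| = 8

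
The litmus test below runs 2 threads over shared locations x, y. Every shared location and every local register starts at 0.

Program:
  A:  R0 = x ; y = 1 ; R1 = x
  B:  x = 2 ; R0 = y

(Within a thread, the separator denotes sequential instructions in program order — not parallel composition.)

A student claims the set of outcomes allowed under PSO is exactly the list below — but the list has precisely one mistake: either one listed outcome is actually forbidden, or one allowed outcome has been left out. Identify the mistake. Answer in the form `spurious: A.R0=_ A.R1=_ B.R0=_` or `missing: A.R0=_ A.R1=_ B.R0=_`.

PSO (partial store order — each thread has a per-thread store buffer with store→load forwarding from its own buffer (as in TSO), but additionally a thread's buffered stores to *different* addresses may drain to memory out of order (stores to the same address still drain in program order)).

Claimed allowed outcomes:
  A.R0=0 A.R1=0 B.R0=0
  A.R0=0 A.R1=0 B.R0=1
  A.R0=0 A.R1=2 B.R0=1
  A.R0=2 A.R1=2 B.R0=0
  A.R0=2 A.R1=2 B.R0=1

outcome vector order: (A.R0,A.R1,B.R0)
[PSO] allowed = {000, 001, 020, 021, 220, 221}
PSO∖claimed = {020}

missing: A.R0=0 A.R1=2 B.R0=0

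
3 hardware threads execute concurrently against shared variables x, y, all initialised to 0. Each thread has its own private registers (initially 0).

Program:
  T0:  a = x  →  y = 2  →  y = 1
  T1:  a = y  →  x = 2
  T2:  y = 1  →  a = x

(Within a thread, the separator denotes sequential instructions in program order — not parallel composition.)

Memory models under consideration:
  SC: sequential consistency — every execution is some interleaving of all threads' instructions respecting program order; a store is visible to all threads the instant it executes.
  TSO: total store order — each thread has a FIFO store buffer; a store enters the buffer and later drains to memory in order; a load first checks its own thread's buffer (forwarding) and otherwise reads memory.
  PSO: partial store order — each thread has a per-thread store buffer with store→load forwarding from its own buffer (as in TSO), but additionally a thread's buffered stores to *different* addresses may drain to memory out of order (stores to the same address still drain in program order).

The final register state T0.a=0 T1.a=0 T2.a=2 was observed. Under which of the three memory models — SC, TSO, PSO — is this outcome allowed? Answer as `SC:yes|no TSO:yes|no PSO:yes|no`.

SC:yes TSO:yes PSO:yes

outcome vector order: (T0.a,T1.a,T2.a)
SC: 10 outcomes — {(0,0,0), (0,0,2), (0,1,0), (0,1,2), (0,2,0), (0,2,2), (2,0,0), (2,0,2), (2,1,0), (2,1,2)}
TSO: 10 outcomes — {(0,0,0), (0,0,2), (0,1,0), (0,1,2), (0,2,0), (0,2,2), (2,0,0), (2,0,2), (2,1,0), (2,1,2)}
PSO: 10 outcomes — {(0,0,0), (0,0,2), (0,1,0), (0,1,2), (0,2,0), (0,2,2), (2,0,0), (2,0,2), (2,1,0), (2,1,2)}
target (0,0,2) ∈ {SC,TSO,PSO}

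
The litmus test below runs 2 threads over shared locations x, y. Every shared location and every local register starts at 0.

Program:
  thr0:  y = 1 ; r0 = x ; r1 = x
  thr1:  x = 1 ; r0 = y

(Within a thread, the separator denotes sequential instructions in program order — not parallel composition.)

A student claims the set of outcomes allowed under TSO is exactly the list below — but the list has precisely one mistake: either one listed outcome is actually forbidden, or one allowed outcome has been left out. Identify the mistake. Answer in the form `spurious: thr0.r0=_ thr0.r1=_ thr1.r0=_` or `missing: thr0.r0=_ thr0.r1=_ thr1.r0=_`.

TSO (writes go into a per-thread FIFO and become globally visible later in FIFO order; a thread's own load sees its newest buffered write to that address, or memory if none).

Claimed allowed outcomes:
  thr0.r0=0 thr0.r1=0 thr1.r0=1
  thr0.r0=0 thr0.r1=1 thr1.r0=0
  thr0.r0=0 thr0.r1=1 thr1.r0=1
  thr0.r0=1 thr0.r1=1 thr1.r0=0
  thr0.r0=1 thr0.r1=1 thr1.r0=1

missing: thr0.r0=0 thr0.r1=0 thr1.r0=0

outcome vector order: (thr0.r0,thr0.r1,thr1.r0)
TSO: 6 outcomes — {<0 0 0>; <0 0 1>; <0 1 0>; <0 1 1>; <1 1 0>; <1 1 1>}
TSO∖claimed = {<0 0 0>}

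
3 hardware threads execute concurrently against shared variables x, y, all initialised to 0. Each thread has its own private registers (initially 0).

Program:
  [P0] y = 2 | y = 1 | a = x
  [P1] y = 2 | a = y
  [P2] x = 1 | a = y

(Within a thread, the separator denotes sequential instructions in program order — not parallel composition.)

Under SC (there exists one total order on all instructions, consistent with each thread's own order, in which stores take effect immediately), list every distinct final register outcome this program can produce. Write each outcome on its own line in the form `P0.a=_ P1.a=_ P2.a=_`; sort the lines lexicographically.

P0.a=0 P1.a=1 P2.a=1
P0.a=0 P1.a=2 P2.a=1
P0.a=0 P1.a=2 P2.a=2
P0.a=1 P1.a=1 P2.a=0
P0.a=1 P1.a=1 P2.a=1
P0.a=1 P1.a=1 P2.a=2
P0.a=1 P1.a=2 P2.a=0
P0.a=1 P1.a=2 P2.a=1
P0.a=1 P1.a=2 P2.a=2

outcome vector order: (P0.a,P1.a,P2.a)
|SC outcomes| = 9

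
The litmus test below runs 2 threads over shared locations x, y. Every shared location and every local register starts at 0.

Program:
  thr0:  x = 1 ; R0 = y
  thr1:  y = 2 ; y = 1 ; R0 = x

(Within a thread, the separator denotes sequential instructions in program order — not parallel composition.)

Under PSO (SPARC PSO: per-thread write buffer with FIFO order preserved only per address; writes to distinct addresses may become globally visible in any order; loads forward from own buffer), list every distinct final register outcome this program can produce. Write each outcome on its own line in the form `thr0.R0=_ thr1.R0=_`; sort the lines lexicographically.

outcome vector order: (thr0.R0,thr1.R0)
|PSO outcomes| = 6

thr0.R0=0 thr1.R0=0
thr0.R0=0 thr1.R0=1
thr0.R0=1 thr1.R0=0
thr0.R0=1 thr1.R0=1
thr0.R0=2 thr1.R0=0
thr0.R0=2 thr1.R0=1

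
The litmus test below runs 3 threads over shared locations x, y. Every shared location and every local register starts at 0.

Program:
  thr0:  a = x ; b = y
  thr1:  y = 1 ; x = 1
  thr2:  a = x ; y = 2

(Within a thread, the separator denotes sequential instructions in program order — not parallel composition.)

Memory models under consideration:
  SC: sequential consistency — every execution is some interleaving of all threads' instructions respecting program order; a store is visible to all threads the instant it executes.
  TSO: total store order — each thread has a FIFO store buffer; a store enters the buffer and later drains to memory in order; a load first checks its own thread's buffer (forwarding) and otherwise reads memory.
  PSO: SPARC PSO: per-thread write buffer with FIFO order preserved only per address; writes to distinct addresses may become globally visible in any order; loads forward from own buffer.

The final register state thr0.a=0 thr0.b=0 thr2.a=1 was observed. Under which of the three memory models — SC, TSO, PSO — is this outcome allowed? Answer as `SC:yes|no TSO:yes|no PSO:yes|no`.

SC:yes TSO:yes PSO:yes

outcome vector order: (thr0.a,thr0.b,thr2.a)
[SC] allowed = {000, 001, 010, 011, 020, 021, 110, 111, 120, 121}
[TSO] allowed = {000, 001, 010, 011, 020, 021, 110, 111, 120, 121}
[PSO] allowed = {000, 001, 010, 011, 020, 021, 100, 101, 110, 111, 120, 121}
target 001 ∈ {SC,TSO,PSO}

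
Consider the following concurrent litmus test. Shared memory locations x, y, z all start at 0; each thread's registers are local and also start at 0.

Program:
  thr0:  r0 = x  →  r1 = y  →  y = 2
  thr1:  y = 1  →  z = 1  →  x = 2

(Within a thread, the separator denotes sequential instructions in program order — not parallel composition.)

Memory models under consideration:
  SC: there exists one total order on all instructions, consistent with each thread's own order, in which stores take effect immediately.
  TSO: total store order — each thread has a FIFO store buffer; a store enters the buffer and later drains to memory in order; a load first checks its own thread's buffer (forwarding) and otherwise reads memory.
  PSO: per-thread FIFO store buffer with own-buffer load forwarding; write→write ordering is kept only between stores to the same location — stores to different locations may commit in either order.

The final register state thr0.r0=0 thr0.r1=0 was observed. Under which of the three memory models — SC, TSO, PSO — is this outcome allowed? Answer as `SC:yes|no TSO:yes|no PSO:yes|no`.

SC:yes TSO:yes PSO:yes

outcome vector order: (thr0.r0,thr0.r1)
SC (3): (0,0) (0,1) (2,1)
TSO (3): (0,0) (0,1) (2,1)
PSO (4): (0,0) (0,1) (2,0) (2,1)
target (0,0) ∈ {SC,TSO,PSO}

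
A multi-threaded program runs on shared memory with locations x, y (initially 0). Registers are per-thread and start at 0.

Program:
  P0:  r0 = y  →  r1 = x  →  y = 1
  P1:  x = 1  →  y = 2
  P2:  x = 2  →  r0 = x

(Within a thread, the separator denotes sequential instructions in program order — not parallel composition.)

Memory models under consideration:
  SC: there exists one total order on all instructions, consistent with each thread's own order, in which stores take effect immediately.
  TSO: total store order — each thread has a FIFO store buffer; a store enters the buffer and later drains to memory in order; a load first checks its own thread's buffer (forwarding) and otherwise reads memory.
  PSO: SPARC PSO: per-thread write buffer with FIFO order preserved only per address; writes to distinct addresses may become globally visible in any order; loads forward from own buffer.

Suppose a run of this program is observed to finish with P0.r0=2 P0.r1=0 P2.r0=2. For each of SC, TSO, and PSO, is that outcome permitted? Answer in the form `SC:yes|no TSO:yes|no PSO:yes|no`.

outcome vector order: (P0.r0,P0.r1,P2.r0)
SC (9): <0 0 1> <0 0 2> <0 1 1> <0 1 2> <0 2 1> <0 2 2> <2 1 1> <2 1 2> <2 2 2>
TSO (9): <0 0 1> <0 0 2> <0 1 1> <0 1 2> <0 2 1> <0 2 2> <2 1 1> <2 1 2> <2 2 2>
PSO (12): <0 0 1> <0 0 2> <0 1 1> <0 1 2> <0 2 1> <0 2 2> <2 0 1> <2 0 2> <2 1 1> <2 1 2> <2 2 1> <2 2 2>
target <2 0 2> ∈ {PSO}

SC:no TSO:no PSO:yes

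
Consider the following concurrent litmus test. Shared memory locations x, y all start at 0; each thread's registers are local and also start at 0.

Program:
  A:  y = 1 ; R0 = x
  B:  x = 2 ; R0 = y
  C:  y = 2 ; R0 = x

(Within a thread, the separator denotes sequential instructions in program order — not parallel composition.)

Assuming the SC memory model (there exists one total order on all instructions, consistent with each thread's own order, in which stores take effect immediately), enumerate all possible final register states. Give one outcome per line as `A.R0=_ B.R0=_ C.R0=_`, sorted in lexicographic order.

A.R0=0 B.R0=1 C.R0=0
A.R0=0 B.R0=1 C.R0=2
A.R0=0 B.R0=2 C.R0=0
A.R0=0 B.R0=2 C.R0=2
A.R0=2 B.R0=0 C.R0=2
A.R0=2 B.R0=1 C.R0=0
A.R0=2 B.R0=1 C.R0=2
A.R0=2 B.R0=2 C.R0=0
A.R0=2 B.R0=2 C.R0=2

outcome vector order: (A.R0,B.R0,C.R0)
|SC outcomes| = 9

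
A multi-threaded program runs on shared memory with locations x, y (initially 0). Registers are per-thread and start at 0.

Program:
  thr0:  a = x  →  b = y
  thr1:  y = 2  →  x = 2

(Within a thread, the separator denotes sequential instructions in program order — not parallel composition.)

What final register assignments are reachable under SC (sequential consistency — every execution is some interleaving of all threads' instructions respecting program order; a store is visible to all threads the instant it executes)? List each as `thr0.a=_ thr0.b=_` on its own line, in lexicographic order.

thr0.a=0 thr0.b=0
thr0.a=0 thr0.b=2
thr0.a=2 thr0.b=2

outcome vector order: (thr0.a,thr0.b)
|SC outcomes| = 3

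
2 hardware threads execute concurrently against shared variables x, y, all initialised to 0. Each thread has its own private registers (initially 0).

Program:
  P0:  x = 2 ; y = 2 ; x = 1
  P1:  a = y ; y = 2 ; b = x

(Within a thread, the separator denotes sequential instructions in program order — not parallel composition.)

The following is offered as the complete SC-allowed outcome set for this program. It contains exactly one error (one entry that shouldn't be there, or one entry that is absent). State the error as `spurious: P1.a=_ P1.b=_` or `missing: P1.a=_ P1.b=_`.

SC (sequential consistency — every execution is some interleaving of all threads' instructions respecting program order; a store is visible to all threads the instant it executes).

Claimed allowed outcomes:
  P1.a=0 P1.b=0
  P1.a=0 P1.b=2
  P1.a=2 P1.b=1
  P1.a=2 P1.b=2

outcome vector order: (P1.a,P1.b)
SC (5): 0/0, 0/1, 0/2, 2/1, 2/2
SC∖claimed = {0/1}

missing: P1.a=0 P1.b=1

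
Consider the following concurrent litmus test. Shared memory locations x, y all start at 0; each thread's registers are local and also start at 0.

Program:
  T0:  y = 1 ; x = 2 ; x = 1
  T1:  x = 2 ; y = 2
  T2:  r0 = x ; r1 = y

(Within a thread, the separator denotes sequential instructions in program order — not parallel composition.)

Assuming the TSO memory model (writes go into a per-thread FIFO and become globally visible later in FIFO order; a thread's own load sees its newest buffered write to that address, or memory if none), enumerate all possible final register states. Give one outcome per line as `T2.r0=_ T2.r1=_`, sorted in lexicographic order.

outcome vector order: (T2.r0,T2.r1)
|TSO outcomes| = 8

T2.r0=0 T2.r1=0
T2.r0=0 T2.r1=1
T2.r0=0 T2.r1=2
T2.r0=1 T2.r1=1
T2.r0=1 T2.r1=2
T2.r0=2 T2.r1=0
T2.r0=2 T2.r1=1
T2.r0=2 T2.r1=2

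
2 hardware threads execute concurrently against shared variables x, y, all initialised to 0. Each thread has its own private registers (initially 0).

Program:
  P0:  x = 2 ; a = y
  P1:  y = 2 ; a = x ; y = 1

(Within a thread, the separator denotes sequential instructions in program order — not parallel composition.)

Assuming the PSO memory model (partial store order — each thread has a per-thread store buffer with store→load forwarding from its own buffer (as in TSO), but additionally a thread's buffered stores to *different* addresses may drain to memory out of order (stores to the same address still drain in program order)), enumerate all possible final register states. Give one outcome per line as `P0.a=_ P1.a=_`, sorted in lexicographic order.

P0.a=0 P1.a=0
P0.a=0 P1.a=2
P0.a=1 P1.a=0
P0.a=1 P1.a=2
P0.a=2 P1.a=0
P0.a=2 P1.a=2

outcome vector order: (P0.a,P1.a)
|PSO outcomes| = 6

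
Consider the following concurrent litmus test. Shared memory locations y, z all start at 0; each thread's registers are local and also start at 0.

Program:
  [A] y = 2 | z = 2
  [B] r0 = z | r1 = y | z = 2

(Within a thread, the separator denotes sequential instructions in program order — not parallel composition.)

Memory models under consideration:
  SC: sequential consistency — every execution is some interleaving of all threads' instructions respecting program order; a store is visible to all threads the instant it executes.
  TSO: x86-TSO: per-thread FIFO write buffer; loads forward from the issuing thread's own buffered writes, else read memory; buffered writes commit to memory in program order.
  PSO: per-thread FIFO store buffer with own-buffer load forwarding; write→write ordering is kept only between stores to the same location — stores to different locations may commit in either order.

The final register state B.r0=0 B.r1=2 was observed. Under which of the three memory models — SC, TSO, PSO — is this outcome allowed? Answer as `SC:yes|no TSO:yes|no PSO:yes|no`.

SC:yes TSO:yes PSO:yes

outcome vector order: (B.r0,B.r1)
SC: 3 outcomes — {00, 02, 22}
TSO: 3 outcomes — {00, 02, 22}
PSO: 4 outcomes — {00, 02, 20, 22}
target 02 ∈ {SC,TSO,PSO}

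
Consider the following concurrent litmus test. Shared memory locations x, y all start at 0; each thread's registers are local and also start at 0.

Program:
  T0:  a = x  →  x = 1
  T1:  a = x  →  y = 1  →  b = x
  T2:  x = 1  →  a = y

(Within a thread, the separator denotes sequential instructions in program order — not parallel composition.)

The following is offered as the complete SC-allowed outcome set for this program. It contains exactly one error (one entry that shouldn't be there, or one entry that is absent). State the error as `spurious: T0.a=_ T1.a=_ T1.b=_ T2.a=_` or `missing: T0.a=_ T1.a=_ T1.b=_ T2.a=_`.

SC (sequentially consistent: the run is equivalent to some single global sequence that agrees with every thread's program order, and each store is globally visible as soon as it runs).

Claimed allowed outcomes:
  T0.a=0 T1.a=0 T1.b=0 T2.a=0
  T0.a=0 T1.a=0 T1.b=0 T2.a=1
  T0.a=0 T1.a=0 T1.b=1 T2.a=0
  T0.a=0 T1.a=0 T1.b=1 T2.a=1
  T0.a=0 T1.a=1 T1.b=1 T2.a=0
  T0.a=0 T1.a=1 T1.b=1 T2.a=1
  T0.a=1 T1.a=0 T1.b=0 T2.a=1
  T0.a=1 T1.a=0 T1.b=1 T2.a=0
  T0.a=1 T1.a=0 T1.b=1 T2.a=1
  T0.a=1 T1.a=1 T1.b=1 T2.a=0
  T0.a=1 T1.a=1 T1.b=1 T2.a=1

spurious: T0.a=0 T1.a=0 T1.b=0 T2.a=0

outcome vector order: (T0.a,T1.a,T1.b,T2.a)
[SC] allowed = {0001 0010 0011 0110 0111 1001 1010 1011 1110 1111}
claimed∖SC = {0000}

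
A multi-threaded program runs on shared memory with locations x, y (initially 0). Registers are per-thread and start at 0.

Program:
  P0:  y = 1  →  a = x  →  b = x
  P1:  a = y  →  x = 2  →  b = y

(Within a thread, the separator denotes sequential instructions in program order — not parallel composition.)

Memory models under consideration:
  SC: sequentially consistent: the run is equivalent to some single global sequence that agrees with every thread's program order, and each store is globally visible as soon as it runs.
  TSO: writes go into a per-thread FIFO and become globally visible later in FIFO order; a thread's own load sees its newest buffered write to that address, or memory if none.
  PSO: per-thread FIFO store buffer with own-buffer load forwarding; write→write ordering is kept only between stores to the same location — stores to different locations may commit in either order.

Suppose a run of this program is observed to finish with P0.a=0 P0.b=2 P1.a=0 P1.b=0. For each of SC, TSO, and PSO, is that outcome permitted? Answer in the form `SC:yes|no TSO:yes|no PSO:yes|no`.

outcome vector order: (P0.a,P0.b,P1.a,P1.b)
SC (7): <0 0 0 1> <0 0 1 1> <0 2 0 1> <0 2 1 1> <2 2 0 0> <2 2 0 1> <2 2 1 1>
TSO (9): <0 0 0 0> <0 0 0 1> <0 0 1 1> <0 2 0 0> <0 2 0 1> <0 2 1 1> <2 2 0 0> <2 2 0 1> <2 2 1 1>
PSO (9): <0 0 0 0> <0 0 0 1> <0 0 1 1> <0 2 0 0> <0 2 0 1> <0 2 1 1> <2 2 0 0> <2 2 0 1> <2 2 1 1>
target <0 2 0 0> ∈ {TSO,PSO}

SC:no TSO:yes PSO:yes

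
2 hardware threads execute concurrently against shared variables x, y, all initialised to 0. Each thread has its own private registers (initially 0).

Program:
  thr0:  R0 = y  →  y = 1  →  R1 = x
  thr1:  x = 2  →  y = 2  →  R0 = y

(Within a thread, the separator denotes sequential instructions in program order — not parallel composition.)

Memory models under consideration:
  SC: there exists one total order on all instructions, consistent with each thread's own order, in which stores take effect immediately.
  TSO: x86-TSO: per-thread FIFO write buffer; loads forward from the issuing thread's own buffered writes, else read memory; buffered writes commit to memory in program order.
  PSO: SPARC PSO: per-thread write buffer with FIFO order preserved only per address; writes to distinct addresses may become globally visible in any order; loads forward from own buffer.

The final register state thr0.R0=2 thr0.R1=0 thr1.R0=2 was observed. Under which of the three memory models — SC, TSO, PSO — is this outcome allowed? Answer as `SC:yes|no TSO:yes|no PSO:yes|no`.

SC:no TSO:no PSO:yes

outcome vector order: (thr0.R0,thr0.R1,thr1.R0)
SC (5): 002; 021; 022; 221; 222
TSO (6): 001; 002; 021; 022; 221; 222
PSO (8): 001; 002; 021; 022; 201; 202; 221; 222
target 202 ∈ {PSO}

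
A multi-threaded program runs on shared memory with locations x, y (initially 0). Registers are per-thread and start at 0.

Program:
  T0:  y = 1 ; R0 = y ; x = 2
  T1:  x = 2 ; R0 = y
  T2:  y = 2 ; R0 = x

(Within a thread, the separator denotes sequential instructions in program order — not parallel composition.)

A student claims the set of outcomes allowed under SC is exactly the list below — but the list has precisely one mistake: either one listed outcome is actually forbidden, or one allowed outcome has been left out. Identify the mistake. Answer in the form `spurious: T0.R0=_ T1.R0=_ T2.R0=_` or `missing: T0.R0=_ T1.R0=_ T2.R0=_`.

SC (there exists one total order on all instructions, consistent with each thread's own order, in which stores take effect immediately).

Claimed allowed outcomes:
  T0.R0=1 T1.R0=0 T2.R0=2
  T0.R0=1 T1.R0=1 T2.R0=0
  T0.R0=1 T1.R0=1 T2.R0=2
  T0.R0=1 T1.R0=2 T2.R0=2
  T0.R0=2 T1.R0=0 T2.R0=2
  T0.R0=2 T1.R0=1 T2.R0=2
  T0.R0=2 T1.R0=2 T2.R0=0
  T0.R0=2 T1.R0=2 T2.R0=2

outcome vector order: (T0.R0,T1.R0,T2.R0)
under SC → <1 0 2>, <1 1 0>, <1 1 2>, <1 2 0>, <1 2 2>, <2 0 2>, <2 1 2>, <2 2 0>, <2 2 2>
SC∖claimed = {<1 2 0>}

missing: T0.R0=1 T1.R0=2 T2.R0=0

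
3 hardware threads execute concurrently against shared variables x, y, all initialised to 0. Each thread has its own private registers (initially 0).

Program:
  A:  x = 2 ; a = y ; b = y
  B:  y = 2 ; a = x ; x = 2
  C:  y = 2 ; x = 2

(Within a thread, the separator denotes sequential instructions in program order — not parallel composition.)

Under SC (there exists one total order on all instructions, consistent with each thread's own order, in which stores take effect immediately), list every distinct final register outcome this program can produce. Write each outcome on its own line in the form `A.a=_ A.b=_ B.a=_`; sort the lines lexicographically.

outcome vector order: (A.a,A.b,B.a)
|SC outcomes| = 4

A.a=0 A.b=0 B.a=2
A.a=0 A.b=2 B.a=2
A.a=2 A.b=2 B.a=0
A.a=2 A.b=2 B.a=2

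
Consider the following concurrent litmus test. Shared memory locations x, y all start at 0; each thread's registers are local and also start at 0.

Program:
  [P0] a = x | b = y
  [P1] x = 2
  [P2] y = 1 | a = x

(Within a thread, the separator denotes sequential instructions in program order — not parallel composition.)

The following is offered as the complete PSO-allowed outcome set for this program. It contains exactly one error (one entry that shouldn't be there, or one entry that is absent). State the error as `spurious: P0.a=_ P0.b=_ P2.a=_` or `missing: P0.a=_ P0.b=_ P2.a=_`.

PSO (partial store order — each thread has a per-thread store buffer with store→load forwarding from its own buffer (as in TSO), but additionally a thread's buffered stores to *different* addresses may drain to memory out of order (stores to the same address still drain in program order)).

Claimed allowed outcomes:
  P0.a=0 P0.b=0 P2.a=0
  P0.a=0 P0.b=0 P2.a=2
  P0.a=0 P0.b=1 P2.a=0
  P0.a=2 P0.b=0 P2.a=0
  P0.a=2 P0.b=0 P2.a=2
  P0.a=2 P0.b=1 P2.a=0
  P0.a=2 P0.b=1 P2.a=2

missing: P0.a=0 P0.b=1 P2.a=2

outcome vector order: (P0.a,P0.b,P2.a)
under PSO → 0/0/0, 0/0/2, 0/1/0, 0/1/2, 2/0/0, 2/0/2, 2/1/0, 2/1/2
PSO∖claimed = {0/1/2}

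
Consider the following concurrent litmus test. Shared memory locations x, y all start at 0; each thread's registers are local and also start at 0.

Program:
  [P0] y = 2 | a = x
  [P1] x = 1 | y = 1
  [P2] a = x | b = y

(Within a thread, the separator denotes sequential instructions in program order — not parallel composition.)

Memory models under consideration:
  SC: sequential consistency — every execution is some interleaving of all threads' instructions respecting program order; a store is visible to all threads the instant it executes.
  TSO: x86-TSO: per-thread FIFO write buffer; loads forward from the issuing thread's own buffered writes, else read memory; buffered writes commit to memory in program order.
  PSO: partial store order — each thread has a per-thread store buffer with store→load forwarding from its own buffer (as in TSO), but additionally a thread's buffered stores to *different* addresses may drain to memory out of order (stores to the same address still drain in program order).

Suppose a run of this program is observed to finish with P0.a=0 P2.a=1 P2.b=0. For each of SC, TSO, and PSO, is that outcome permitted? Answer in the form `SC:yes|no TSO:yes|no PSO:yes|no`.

outcome vector order: (P0.a,P2.a,P2.b)
SC (11): 0/0/0 0/0/1 0/0/2 0/1/1 0/1/2 1/0/0 1/0/1 1/0/2 1/1/0 1/1/1 1/1/2
TSO (12): 0/0/0 0/0/1 0/0/2 0/1/0 0/1/1 0/1/2 1/0/0 1/0/1 1/0/2 1/1/0 1/1/1 1/1/2
PSO (12): 0/0/0 0/0/1 0/0/2 0/1/0 0/1/1 0/1/2 1/0/0 1/0/1 1/0/2 1/1/0 1/1/1 1/1/2
target 0/1/0 ∈ {TSO,PSO}

SC:no TSO:yes PSO:yes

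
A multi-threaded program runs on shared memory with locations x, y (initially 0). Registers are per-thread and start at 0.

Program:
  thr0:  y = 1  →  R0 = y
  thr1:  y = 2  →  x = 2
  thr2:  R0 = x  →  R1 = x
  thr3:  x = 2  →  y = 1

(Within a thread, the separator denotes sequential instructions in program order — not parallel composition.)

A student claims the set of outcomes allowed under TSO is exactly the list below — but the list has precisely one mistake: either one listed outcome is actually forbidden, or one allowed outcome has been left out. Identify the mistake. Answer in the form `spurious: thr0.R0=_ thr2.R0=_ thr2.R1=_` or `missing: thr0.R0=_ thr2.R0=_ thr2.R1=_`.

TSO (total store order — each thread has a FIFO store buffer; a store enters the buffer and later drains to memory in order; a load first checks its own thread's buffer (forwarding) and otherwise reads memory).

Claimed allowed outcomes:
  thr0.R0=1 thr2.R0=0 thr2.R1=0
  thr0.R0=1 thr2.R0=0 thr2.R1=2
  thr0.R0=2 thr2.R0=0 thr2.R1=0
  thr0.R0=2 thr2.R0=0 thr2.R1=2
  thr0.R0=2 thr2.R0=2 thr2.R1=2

outcome vector order: (thr0.R0,thr2.R0,thr2.R1)
TSO (6): 100, 102, 122, 200, 202, 222
TSO∖claimed = {122}

missing: thr0.R0=1 thr2.R0=2 thr2.R1=2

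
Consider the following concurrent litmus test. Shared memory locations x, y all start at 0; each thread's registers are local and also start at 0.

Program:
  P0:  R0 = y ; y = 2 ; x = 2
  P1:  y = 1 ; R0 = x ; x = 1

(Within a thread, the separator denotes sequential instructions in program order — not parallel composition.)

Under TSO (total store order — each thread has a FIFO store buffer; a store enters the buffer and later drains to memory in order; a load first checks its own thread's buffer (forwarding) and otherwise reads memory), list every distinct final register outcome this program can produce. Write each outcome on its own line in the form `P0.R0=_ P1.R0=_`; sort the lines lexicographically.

P0.R0=0 P1.R0=0
P0.R0=0 P1.R0=2
P0.R0=1 P1.R0=0
P0.R0=1 P1.R0=2

outcome vector order: (P0.R0,P1.R0)
|TSO outcomes| = 4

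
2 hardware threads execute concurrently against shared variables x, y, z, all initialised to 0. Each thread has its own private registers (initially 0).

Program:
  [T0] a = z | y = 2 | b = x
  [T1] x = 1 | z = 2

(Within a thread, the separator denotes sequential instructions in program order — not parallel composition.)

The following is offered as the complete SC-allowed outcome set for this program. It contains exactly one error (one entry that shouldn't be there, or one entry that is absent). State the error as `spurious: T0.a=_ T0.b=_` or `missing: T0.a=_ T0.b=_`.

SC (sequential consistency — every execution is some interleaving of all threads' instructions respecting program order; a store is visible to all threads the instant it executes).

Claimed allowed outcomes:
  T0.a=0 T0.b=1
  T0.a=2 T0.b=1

outcome vector order: (T0.a,T0.b)
SC: 3 outcomes — {00; 01; 21}
SC∖claimed = {00}

missing: T0.a=0 T0.b=0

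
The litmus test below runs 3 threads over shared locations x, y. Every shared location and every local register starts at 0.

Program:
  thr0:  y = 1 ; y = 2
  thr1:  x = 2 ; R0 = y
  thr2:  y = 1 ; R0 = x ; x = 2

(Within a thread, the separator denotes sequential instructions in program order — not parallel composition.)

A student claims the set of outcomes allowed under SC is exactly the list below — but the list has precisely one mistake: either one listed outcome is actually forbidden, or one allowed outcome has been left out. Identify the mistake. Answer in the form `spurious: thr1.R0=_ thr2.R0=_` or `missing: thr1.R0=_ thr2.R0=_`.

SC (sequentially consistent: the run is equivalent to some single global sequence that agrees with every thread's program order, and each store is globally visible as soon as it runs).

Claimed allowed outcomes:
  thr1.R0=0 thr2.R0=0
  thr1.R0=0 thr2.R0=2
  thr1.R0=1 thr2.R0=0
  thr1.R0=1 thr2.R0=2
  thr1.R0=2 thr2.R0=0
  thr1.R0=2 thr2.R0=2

spurious: thr1.R0=0 thr2.R0=0

outcome vector order: (thr1.R0,thr2.R0)
under SC → 02; 10; 12; 20; 22
claimed∖SC = {00}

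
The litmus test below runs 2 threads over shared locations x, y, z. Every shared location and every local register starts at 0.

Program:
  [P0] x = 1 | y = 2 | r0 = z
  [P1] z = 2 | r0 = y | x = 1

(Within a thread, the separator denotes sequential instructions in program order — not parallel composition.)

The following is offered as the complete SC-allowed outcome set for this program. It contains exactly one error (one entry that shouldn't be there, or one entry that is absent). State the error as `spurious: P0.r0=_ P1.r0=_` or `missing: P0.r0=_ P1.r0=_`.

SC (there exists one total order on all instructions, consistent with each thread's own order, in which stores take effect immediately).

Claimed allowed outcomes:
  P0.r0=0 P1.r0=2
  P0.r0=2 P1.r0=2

outcome vector order: (P0.r0,P1.r0)
SC: 3 outcomes — {(0,2) (2,0) (2,2)}
SC∖claimed = {(2,0)}

missing: P0.r0=2 P1.r0=0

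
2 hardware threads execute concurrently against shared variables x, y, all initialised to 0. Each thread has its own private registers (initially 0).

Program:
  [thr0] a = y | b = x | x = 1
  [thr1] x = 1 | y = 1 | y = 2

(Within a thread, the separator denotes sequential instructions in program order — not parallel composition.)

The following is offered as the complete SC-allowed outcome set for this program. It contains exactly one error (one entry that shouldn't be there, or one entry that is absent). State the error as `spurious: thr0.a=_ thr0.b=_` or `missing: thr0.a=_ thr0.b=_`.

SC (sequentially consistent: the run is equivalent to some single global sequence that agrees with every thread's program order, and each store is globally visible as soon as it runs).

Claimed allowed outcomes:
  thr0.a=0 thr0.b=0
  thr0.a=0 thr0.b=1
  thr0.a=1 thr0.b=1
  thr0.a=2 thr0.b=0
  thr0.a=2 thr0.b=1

spurious: thr0.a=2 thr0.b=0

outcome vector order: (thr0.a,thr0.b)
SC: 4 outcomes — {(0,0); (0,1); (1,1); (2,1)}
claimed∖SC = {(2,0)}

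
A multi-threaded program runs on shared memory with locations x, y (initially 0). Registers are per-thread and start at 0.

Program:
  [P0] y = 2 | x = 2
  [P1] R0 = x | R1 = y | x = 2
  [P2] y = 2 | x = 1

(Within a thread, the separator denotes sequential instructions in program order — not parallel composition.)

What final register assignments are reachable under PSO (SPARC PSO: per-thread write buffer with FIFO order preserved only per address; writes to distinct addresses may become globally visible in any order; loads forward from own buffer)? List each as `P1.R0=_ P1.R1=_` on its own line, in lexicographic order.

outcome vector order: (P1.R0,P1.R1)
|PSO outcomes| = 6

P1.R0=0 P1.R1=0
P1.R0=0 P1.R1=2
P1.R0=1 P1.R1=0
P1.R0=1 P1.R1=2
P1.R0=2 P1.R1=0
P1.R0=2 P1.R1=2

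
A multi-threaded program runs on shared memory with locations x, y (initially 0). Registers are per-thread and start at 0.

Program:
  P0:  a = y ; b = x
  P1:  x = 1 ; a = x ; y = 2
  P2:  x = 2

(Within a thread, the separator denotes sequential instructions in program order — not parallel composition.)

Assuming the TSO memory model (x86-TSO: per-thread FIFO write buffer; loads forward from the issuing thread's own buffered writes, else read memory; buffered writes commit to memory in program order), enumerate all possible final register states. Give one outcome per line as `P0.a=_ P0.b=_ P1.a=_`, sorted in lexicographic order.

outcome vector order: (P0.a,P0.b,P1.a)
|TSO outcomes| = 9

P0.a=0 P0.b=0 P1.a=1
P0.a=0 P0.b=0 P1.a=2
P0.a=0 P0.b=1 P1.a=1
P0.a=0 P0.b=1 P1.a=2
P0.a=0 P0.b=2 P1.a=1
P0.a=0 P0.b=2 P1.a=2
P0.a=2 P0.b=1 P1.a=1
P0.a=2 P0.b=2 P1.a=1
P0.a=2 P0.b=2 P1.a=2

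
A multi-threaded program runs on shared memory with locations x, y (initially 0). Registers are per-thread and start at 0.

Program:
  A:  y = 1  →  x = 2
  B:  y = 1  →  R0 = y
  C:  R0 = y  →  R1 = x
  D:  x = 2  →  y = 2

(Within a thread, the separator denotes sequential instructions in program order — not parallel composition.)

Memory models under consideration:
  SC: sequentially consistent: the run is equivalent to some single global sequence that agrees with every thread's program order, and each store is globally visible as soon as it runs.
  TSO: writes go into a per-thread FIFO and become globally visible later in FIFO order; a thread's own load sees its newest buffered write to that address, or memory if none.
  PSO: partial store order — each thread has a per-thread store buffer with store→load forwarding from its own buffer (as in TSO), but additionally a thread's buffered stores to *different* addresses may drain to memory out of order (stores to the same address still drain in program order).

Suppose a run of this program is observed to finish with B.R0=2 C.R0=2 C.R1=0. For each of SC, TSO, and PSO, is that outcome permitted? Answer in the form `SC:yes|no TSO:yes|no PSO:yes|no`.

SC:no TSO:no PSO:yes

outcome vector order: (B.R0,C.R0,C.R1)
under SC → 1/0/0, 1/0/2, 1/1/0, 1/1/2, 1/2/2, 2/0/0, 2/0/2, 2/1/0, 2/1/2, 2/2/2
under TSO → 1/0/0, 1/0/2, 1/1/0, 1/1/2, 1/2/2, 2/0/0, 2/0/2, 2/1/0, 2/1/2, 2/2/2
under PSO → 1/0/0, 1/0/2, 1/1/0, 1/1/2, 1/2/0, 1/2/2, 2/0/0, 2/0/2, 2/1/0, 2/1/2, 2/2/0, 2/2/2
target 2/2/0 ∈ {PSO}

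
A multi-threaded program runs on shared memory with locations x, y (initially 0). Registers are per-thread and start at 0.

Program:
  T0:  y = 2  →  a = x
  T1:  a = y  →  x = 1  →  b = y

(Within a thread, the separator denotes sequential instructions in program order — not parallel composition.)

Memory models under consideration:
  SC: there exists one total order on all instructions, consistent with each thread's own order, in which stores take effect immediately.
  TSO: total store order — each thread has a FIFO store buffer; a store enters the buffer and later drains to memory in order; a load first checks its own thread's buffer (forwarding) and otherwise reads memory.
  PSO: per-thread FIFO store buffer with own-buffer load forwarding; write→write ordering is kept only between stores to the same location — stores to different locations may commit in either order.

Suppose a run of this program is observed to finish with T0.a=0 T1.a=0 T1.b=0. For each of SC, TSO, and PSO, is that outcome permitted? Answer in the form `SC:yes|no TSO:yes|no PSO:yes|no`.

outcome vector order: (T0.a,T1.a,T1.b)
under SC → (0,0,2); (0,2,2); (1,0,0); (1,0,2); (1,2,2)
under TSO → (0,0,0); (0,0,2); (0,2,2); (1,0,0); (1,0,2); (1,2,2)
under PSO → (0,0,0); (0,0,2); (0,2,2); (1,0,0); (1,0,2); (1,2,2)
target (0,0,0) ∈ {TSO,PSO}

SC:no TSO:yes PSO:yes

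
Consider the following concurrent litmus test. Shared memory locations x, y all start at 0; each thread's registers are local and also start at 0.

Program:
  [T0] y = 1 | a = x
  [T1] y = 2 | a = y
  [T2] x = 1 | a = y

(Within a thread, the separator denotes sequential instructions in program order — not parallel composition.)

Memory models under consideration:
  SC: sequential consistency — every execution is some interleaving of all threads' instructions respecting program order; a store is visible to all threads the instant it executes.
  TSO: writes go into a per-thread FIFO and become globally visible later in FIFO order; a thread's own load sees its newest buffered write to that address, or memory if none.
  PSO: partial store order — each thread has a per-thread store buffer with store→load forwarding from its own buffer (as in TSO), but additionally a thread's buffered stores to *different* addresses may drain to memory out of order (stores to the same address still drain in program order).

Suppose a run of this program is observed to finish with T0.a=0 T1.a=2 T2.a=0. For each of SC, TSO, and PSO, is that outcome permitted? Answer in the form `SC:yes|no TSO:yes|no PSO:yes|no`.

outcome vector order: (T0.a,T1.a,T2.a)
under SC → 011, 021, 022, 110, 111, 112, 120, 121, 122
under TSO → 010, 011, 012, 020, 021, 022, 110, 111, 112, 120, 121, 122
under PSO → 010, 011, 012, 020, 021, 022, 110, 111, 112, 120, 121, 122
target 020 ∈ {TSO,PSO}

SC:no TSO:yes PSO:yes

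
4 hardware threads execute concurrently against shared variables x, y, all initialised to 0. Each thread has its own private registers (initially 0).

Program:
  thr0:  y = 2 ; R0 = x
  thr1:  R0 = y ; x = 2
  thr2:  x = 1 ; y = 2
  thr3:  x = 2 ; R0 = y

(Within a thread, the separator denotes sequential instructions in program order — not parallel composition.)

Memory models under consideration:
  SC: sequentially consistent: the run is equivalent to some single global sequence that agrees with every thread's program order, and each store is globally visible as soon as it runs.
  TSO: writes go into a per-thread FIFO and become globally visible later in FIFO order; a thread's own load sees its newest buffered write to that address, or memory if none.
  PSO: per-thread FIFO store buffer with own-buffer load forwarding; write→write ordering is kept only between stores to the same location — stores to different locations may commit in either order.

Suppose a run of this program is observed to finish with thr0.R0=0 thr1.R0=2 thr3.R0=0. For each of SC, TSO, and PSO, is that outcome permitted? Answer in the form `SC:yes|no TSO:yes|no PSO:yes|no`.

outcome vector order: (thr0.R0,thr1.R0,thr3.R0)
under SC → 002; 022; 100; 102; 120; 122; 200; 202; 220; 222
under TSO → 000; 002; 020; 022; 100; 102; 120; 122; 200; 202; 220; 222
under PSO → 000; 002; 020; 022; 100; 102; 120; 122; 200; 202; 220; 222
target 020 ∈ {TSO,PSO}

SC:no TSO:yes PSO:yes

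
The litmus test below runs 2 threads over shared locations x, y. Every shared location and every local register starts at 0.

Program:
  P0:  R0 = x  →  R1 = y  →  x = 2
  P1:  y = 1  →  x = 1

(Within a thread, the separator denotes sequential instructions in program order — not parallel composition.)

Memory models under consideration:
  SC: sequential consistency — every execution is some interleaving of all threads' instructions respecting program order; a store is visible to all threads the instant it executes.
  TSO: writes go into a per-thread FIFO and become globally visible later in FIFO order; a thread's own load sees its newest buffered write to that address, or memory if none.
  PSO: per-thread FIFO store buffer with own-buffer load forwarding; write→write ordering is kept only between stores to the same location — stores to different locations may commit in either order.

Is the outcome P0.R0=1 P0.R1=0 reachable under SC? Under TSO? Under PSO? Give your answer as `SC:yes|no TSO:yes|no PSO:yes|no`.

SC:no TSO:no PSO:yes

outcome vector order: (P0.R0,P0.R1)
under SC → (0,0) (0,1) (1,1)
under TSO → (0,0) (0,1) (1,1)
under PSO → (0,0) (0,1) (1,0) (1,1)
target (1,0) ∈ {PSO}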